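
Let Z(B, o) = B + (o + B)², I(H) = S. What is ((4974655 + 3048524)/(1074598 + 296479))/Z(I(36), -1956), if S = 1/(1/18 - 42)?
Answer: 1524470869825/996742047143657826 ≈ 1.5295e-6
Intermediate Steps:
S = -18/755 (S = 1/(1/18 - 42) = 1/(-755/18) = -18/755 ≈ -0.023841)
I(H) = -18/755
Z(B, o) = B + (B + o)²
((4974655 + 3048524)/(1074598 + 296479))/Z(I(36), -1956) = ((4974655 + 3048524)/(1074598 + 296479))/(-18/755 + (-18/755 - 1956)²) = (8023179/1371077)/(-18/755 + (-1476798/755)²) = (8023179*(1/1371077))/(-18/755 + 2180932332804/570025) = 8023179/(1371077*(2180932319214/570025)) = (8023179/1371077)*(570025/2180932319214) = 1524470869825/996742047143657826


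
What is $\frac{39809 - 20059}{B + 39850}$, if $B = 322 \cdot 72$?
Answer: $\frac{9875}{31517} \approx 0.31332$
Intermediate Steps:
$B = 23184$
$\frac{39809 - 20059}{B + 39850} = \frac{39809 - 20059}{23184 + 39850} = \frac{19750}{63034} = 19750 \cdot \frac{1}{63034} = \frac{9875}{31517}$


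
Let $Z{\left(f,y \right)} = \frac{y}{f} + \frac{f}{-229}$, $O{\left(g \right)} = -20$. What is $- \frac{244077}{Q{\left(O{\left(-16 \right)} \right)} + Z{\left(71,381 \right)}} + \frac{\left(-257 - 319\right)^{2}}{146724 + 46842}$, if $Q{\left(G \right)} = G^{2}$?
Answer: $- \frac{127661930249955}{212464751888} \approx -600.86$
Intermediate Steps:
$Z{\left(f,y \right)} = - \frac{f}{229} + \frac{y}{f}$ ($Z{\left(f,y \right)} = \frac{y}{f} + f \left(- \frac{1}{229}\right) = \frac{y}{f} - \frac{f}{229} = - \frac{f}{229} + \frac{y}{f}$)
$- \frac{244077}{Q{\left(O{\left(-16 \right)} \right)} + Z{\left(71,381 \right)}} + \frac{\left(-257 - 319\right)^{2}}{146724 + 46842} = - \frac{244077}{\left(-20\right)^{2} + \left(\left(- \frac{1}{229}\right) 71 + \frac{381}{71}\right)} + \frac{\left(-257 - 319\right)^{2}}{146724 + 46842} = - \frac{244077}{400 + \left(- \frac{71}{229} + 381 \cdot \frac{1}{71}\right)} + \frac{\left(-576\right)^{2}}{193566} = - \frac{244077}{400 + \left(- \frac{71}{229} + \frac{381}{71}\right)} + 331776 \cdot \frac{1}{193566} = - \frac{244077}{400 + \frac{82208}{16259}} + \frac{55296}{32261} = - \frac{244077}{\frac{6585808}{16259}} + \frac{55296}{32261} = \left(-244077\right) \frac{16259}{6585808} + \frac{55296}{32261} = - \frac{3968447943}{6585808} + \frac{55296}{32261} = - \frac{127661930249955}{212464751888}$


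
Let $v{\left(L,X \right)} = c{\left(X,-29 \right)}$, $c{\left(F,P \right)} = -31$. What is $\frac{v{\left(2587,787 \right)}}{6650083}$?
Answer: $- \frac{31}{6650083} \approx -4.6616 \cdot 10^{-6}$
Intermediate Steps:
$v{\left(L,X \right)} = -31$
$\frac{v{\left(2587,787 \right)}}{6650083} = - \frac{31}{6650083}$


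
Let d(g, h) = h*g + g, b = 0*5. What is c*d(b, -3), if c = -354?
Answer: 0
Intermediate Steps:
b = 0
d(g, h) = g + g*h (d(g, h) = g*h + g = g + g*h)
c*d(b, -3) = -0*(1 - 3) = -0*(-2) = -354*0 = 0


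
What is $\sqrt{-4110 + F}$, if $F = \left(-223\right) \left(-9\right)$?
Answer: $i \sqrt{2103} \approx 45.858 i$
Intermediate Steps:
$F = 2007$
$\sqrt{-4110 + F} = \sqrt{-4110 + 2007} = \sqrt{-2103} = i \sqrt{2103}$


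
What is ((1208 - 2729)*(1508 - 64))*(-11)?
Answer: 24159564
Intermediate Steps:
((1208 - 2729)*(1508 - 64))*(-11) = -1521*1444*(-11) = -2196324*(-11) = 24159564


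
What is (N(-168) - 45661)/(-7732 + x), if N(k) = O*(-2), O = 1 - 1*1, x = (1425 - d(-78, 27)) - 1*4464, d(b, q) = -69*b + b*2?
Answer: 45661/15997 ≈ 2.8543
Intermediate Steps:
d(b, q) = -67*b (d(b, q) = -69*b + 2*b = -67*b)
x = -8265 (x = (1425 - (-67)*(-78)) - 1*4464 = (1425 - 1*5226) - 4464 = (1425 - 5226) - 4464 = -3801 - 4464 = -8265)
O = 0 (O = 1 - 1 = 0)
N(k) = 0 (N(k) = 0*(-2) = 0)
(N(-168) - 45661)/(-7732 + x) = (0 - 45661)/(-7732 - 8265) = -45661/(-15997) = -45661*(-1/15997) = 45661/15997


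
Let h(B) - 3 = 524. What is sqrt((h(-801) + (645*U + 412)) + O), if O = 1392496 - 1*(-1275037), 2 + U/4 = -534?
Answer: 2*sqrt(321398) ≈ 1133.8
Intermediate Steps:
U = -2144 (U = -8 + 4*(-534) = -8 - 2136 = -2144)
h(B) = 527 (h(B) = 3 + 524 = 527)
O = 2667533 (O = 1392496 + 1275037 = 2667533)
sqrt((h(-801) + (645*U + 412)) + O) = sqrt((527 + (645*(-2144) + 412)) + 2667533) = sqrt((527 + (-1382880 + 412)) + 2667533) = sqrt((527 - 1382468) + 2667533) = sqrt(-1381941 + 2667533) = sqrt(1285592) = 2*sqrt(321398)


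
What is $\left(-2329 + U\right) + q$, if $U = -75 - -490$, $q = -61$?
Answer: $-1975$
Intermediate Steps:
$U = 415$ ($U = -75 + 490 = 415$)
$\left(-2329 + U\right) + q = \left(-2329 + 415\right) - 61 = -1914 - 61 = -1975$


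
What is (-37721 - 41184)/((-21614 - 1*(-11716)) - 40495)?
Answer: 78905/50393 ≈ 1.5658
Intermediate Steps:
(-37721 - 41184)/((-21614 - 1*(-11716)) - 40495) = -78905/((-21614 + 11716) - 40495) = -78905/(-9898 - 40495) = -78905/(-50393) = -78905*(-1/50393) = 78905/50393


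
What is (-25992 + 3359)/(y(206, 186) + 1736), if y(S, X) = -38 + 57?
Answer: -1741/135 ≈ -12.896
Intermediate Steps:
y(S, X) = 19
(-25992 + 3359)/(y(206, 186) + 1736) = (-25992 + 3359)/(19 + 1736) = -22633/1755 = -22633*1/1755 = -1741/135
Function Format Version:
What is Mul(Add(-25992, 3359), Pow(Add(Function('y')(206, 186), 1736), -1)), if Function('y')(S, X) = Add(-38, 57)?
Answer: Rational(-1741, 135) ≈ -12.896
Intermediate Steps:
Function('y')(S, X) = 19
Mul(Add(-25992, 3359), Pow(Add(Function('y')(206, 186), 1736), -1)) = Mul(Add(-25992, 3359), Pow(Add(19, 1736), -1)) = Mul(-22633, Pow(1755, -1)) = Mul(-22633, Rational(1, 1755)) = Rational(-1741, 135)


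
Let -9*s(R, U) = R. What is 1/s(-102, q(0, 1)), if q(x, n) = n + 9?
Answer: 3/34 ≈ 0.088235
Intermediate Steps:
q(x, n) = 9 + n
s(R, U) = -R/9
1/s(-102, q(0, 1)) = 1/(-⅑*(-102)) = 1/(34/3) = 3/34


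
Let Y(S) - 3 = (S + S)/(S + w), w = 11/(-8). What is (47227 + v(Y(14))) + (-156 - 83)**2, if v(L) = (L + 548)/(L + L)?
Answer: 110038667/1054 ≈ 1.0440e+5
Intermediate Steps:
w = -11/8 (w = 11*(-1/8) = -11/8 ≈ -1.3750)
Y(S) = 3 + 2*S/(-11/8 + S) (Y(S) = 3 + (S + S)/(S - 11/8) = 3 + (2*S)/(-11/8 + S) = 3 + 2*S/(-11/8 + S))
v(L) = (548 + L)/(2*L) (v(L) = (548 + L)/((2*L)) = (548 + L)*(1/(2*L)) = (548 + L)/(2*L))
(47227 + v(Y(14))) + (-156 - 83)**2 = (47227 + (548 + (-33 + 40*14)/(-11 + 8*14))/(2*(((-33 + 40*14)/(-11 + 8*14))))) + (-156 - 83)**2 = (47227 + (548 + (-33 + 560)/(-11 + 112))/(2*(((-33 + 560)/(-11 + 112))))) + (-239)**2 = (47227 + (548 + 527/101)/(2*((527/101)))) + 57121 = (47227 + (548 + (1/101)*527)/(2*(((1/101)*527)))) + 57121 = (47227 + (548 + 527/101)/(2*(527/101))) + 57121 = (47227 + (1/2)*(101/527)*(55875/101)) + 57121 = (47227 + 55875/1054) + 57121 = 49833133/1054 + 57121 = 110038667/1054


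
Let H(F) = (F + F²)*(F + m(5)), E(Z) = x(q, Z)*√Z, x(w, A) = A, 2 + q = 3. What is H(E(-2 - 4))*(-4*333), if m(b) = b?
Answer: 1726272 - 1686312*I*√6 ≈ 1.7263e+6 - 4.1306e+6*I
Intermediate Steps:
q = 1 (q = -2 + 3 = 1)
E(Z) = Z^(3/2) (E(Z) = Z*√Z = Z^(3/2))
H(F) = (5 + F)*(F + F²) (H(F) = (F + F²)*(F + 5) = (F + F²)*(5 + F) = (5 + F)*(F + F²))
H(E(-2 - 4))*(-4*333) = ((-2 - 4)^(3/2)*(5 + ((-2 - 4)^(3/2))² + 6*(-2 - 4)^(3/2)))*(-4*333) = ((-6)^(3/2)*(5 + ((-6)^(3/2))² + 6*(-6)^(3/2)))*(-1332) = ((-6*I*√6)*(5 + (-6*I*√6)² + 6*(-6*I*√6)))*(-1332) = ((-6*I*√6)*(5 - 216 - 36*I*√6))*(-1332) = ((-6*I*√6)*(-211 - 36*I*√6))*(-1332) = -6*I*√6*(-211 - 36*I*√6)*(-1332) = 7992*I*√6*(-211 - 36*I*√6)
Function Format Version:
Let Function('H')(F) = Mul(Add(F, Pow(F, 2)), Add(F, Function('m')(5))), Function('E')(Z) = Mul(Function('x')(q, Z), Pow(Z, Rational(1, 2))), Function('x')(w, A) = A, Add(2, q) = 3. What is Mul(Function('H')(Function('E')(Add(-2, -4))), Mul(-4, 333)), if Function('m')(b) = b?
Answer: Add(1726272, Mul(-1686312, I, Pow(6, Rational(1, 2)))) ≈ Add(1.7263e+6, Mul(-4.1306e+6, I))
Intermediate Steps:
q = 1 (q = Add(-2, 3) = 1)
Function('E')(Z) = Pow(Z, Rational(3, 2)) (Function('E')(Z) = Mul(Z, Pow(Z, Rational(1, 2))) = Pow(Z, Rational(3, 2)))
Function('H')(F) = Mul(Add(5, F), Add(F, Pow(F, 2))) (Function('H')(F) = Mul(Add(F, Pow(F, 2)), Add(F, 5)) = Mul(Add(F, Pow(F, 2)), Add(5, F)) = Mul(Add(5, F), Add(F, Pow(F, 2))))
Mul(Function('H')(Function('E')(Add(-2, -4))), Mul(-4, 333)) = Mul(Mul(Pow(Add(-2, -4), Rational(3, 2)), Add(5, Pow(Pow(Add(-2, -4), Rational(3, 2)), 2), Mul(6, Pow(Add(-2, -4), Rational(3, 2))))), Mul(-4, 333)) = Mul(Mul(Pow(-6, Rational(3, 2)), Add(5, Pow(Pow(-6, Rational(3, 2)), 2), Mul(6, Pow(-6, Rational(3, 2))))), -1332) = Mul(Mul(Mul(-6, I, Pow(6, Rational(1, 2))), Add(5, Pow(Mul(-6, I, Pow(6, Rational(1, 2))), 2), Mul(6, Mul(-6, I, Pow(6, Rational(1, 2)))))), -1332) = Mul(Mul(Mul(-6, I, Pow(6, Rational(1, 2))), Add(5, -216, Mul(-36, I, Pow(6, Rational(1, 2))))), -1332) = Mul(Mul(Mul(-6, I, Pow(6, Rational(1, 2))), Add(-211, Mul(-36, I, Pow(6, Rational(1, 2))))), -1332) = Mul(Mul(-6, I, Pow(6, Rational(1, 2)), Add(-211, Mul(-36, I, Pow(6, Rational(1, 2))))), -1332) = Mul(7992, I, Pow(6, Rational(1, 2)), Add(-211, Mul(-36, I, Pow(6, Rational(1, 2)))))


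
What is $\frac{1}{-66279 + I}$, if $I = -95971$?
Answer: $- \frac{1}{162250} \approx -6.1633 \cdot 10^{-6}$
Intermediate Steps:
$\frac{1}{-66279 + I} = \frac{1}{-66279 - 95971} = \frac{1}{-162250} = - \frac{1}{162250}$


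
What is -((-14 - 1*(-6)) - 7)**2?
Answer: -225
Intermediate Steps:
-((-14 - 1*(-6)) - 7)**2 = -((-14 + 6) - 7)**2 = -(-8 - 7)**2 = -1*(-15)**2 = -1*225 = -225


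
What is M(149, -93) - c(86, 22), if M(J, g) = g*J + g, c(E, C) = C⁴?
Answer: -248206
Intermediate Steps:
M(J, g) = g + J*g (M(J, g) = J*g + g = g + J*g)
M(149, -93) - c(86, 22) = -93*(1 + 149) - 1*22⁴ = -93*150 - 1*234256 = -13950 - 234256 = -248206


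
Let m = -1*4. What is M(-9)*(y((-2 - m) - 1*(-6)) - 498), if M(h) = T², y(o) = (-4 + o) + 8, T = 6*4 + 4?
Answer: -381024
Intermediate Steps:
m = -4
T = 28 (T = 24 + 4 = 28)
y(o) = 4 + o
M(h) = 784 (M(h) = 28² = 784)
M(-9)*(y((-2 - m) - 1*(-6)) - 498) = 784*((4 + ((-2 - 1*(-4)) - 1*(-6))) - 498) = 784*((4 + ((-2 + 4) + 6)) - 498) = 784*((4 + (2 + 6)) - 498) = 784*((4 + 8) - 498) = 784*(12 - 498) = 784*(-486) = -381024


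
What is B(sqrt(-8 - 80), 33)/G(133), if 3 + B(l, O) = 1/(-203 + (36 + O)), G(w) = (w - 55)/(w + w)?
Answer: -4123/402 ≈ -10.256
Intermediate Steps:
G(w) = (-55 + w)/(2*w) (G(w) = (-55 + w)/((2*w)) = (-55 + w)*(1/(2*w)) = (-55 + w)/(2*w))
B(l, O) = -3 + 1/(-167 + O) (B(l, O) = -3 + 1/(-203 + (36 + O)) = -3 + 1/(-167 + O))
B(sqrt(-8 - 80), 33)/G(133) = ((502 - 3*33)/(-167 + 33))/(((1/2)*(-55 + 133)/133)) = ((502 - 99)/(-134))/(((1/2)*(1/133)*78)) = (-1/134*403)/(39/133) = -403/134*133/39 = -4123/402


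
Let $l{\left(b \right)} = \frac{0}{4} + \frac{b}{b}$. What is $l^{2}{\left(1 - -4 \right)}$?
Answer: $1$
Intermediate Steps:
$l{\left(b \right)} = 1$ ($l{\left(b \right)} = 0 \cdot \frac{1}{4} + 1 = 0 + 1 = 1$)
$l^{2}{\left(1 - -4 \right)} = 1^{2} = 1$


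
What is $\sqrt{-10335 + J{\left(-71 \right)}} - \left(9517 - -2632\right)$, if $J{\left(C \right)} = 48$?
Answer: $-12149 + 9 i \sqrt{127} \approx -12149.0 + 101.42 i$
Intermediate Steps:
$\sqrt{-10335 + J{\left(-71 \right)}} - \left(9517 - -2632\right) = \sqrt{-10335 + 48} - \left(9517 - -2632\right) = \sqrt{-10287} - \left(9517 + 2632\right) = 9 i \sqrt{127} - 12149 = -12149 + 9 i \sqrt{127}$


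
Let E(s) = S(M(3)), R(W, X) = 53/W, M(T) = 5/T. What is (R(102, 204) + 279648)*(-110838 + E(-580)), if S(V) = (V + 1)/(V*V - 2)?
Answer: -3688372134743/119 ≈ -3.0995e+10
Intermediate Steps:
S(V) = (1 + V)/(-2 + V²) (S(V) = (1 + V)/(V² - 2) = (1 + V)/(-2 + V²))
E(s) = 24/7 (E(s) = (1 + 5/3)/(-2 + (5/3)²) = (8/3)/(-2 + 25/9) = (8/3)/(7/9) = (9/7)*(8/3) = 24/7)
(R(102, 204) + 279648)*(-110838 + E(-580)) = (53/102 + 279648)*(-110838 + 24/7) = (53*(1/102) + 279648)*(-775842/7) = (53/102 + 279648)*(-775842/7) = (28524149/102)*(-775842/7) = -3688372134743/119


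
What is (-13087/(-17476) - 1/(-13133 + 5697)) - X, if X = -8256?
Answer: 134122151703/16243942 ≈ 8256.8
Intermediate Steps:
(-13087/(-17476) - 1/(-13133 + 5697)) - X = (-13087/(-17476) - 1/(-13133 + 5697)) - 1*(-8256) = (-13087*(-1/17476) - 1/(-7436)) + 8256 = (13087/17476 - 1*(-1/7436)) + 8256 = (13087/17476 + 1/7436) + 8256 = 12166551/16243942 + 8256 = 134122151703/16243942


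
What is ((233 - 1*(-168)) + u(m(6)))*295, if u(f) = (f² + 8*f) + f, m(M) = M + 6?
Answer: 192635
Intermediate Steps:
m(M) = 6 + M
u(f) = f² + 9*f
((233 - 1*(-168)) + u(m(6)))*295 = ((233 - 1*(-168)) + (6 + 6)*(9 + (6 + 6)))*295 = ((233 + 168) + 12*(9 + 12))*295 = (401 + 12*21)*295 = (401 + 252)*295 = 653*295 = 192635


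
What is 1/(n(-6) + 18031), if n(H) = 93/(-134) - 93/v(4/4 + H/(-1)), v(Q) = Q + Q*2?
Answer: 938/16908273 ≈ 5.5476e-5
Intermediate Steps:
v(Q) = 3*Q (v(Q) = Q + 2*Q = 3*Q)
n(H) = -93/134 - 93/(3 - 3*H) (n(H) = 93/(-134) - 93*1/(3*(4/4 + H/(-1))) = 93*(-1/134) - 93*1/(3*(4*(¼) + H*(-1))) = -93/134 - 93*1/(3*(1 - H)) = -93/134 - 93/(3 - 3*H))
1/(n(-6) + 18031) = 1/(31*(137 - 3*(-6))/(134*(-1 - 6)) + 18031) = 1/((31/134)*(137 + 18)/(-7) + 18031) = 1/((31/134)*(-⅐)*155 + 18031) = 1/(-4805/938 + 18031) = 1/(16908273/938) = 938/16908273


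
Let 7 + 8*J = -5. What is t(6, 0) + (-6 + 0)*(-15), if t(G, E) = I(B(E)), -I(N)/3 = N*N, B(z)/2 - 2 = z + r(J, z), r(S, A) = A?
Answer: 42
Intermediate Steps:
J = -3/2 (J = -7/8 + (⅛)*(-5) = -7/8 - 5/8 = -3/2 ≈ -1.5000)
B(z) = 4 + 4*z (B(z) = 4 + 2*(z + z) = 4 + 2*(2*z) = 4 + 4*z)
I(N) = -3*N² (I(N) = -3*N*N = -3*N²)
t(G, E) = -3*(4 + 4*E)²
t(6, 0) + (-6 + 0)*(-15) = -48*(1 + 0)² + (-6 + 0)*(-15) = -48*1² - 6*(-15) = -48*1 + 90 = -48 + 90 = 42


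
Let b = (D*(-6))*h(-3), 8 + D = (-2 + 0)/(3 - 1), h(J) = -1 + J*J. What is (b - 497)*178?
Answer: -11570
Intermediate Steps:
h(J) = -1 + J**2
D = -9 (D = -8 + (-2 + 0)/(3 - 1) = -8 - 2/2 = -8 - 2*1/2 = -8 - 1 = -9)
b = 432 (b = (-9*(-6))*(-1 + (-3)**2) = 54*(-1 + 9) = 54*8 = 432)
(b - 497)*178 = (432 - 497)*178 = -65*178 = -11570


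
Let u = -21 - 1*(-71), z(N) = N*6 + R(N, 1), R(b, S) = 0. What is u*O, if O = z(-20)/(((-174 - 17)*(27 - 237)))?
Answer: -200/1337 ≈ -0.14959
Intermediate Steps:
z(N) = 6*N (z(N) = N*6 + 0 = 6*N + 0 = 6*N)
O = -4/1337 (O = (6*(-20))/(((-174 - 17)*(27 - 237))) = -120/((-191*(-210))) = -120/40110 = -120*1/40110 = -4/1337 ≈ -0.0029918)
u = 50 (u = -21 + 71 = 50)
u*O = 50*(-4/1337) = -200/1337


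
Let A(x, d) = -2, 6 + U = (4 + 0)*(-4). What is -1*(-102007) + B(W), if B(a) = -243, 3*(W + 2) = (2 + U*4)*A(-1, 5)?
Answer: 101764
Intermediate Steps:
U = -22 (U = -6 + (4 + 0)*(-4) = -6 + 4*(-4) = -6 - 16 = -22)
W = 166/3 (W = -2 + ((2 - 22*4)*(-2))/3 = -2 + ((2 - 88)*(-2))/3 = -2 + (-86*(-2))/3 = -2 + (⅓)*172 = -2 + 172/3 = 166/3 ≈ 55.333)
-1*(-102007) + B(W) = -1*(-102007) - 243 = 102007 - 243 = 101764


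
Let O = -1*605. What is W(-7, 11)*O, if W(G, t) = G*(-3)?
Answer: -12705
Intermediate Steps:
W(G, t) = -3*G
O = -605
W(-7, 11)*O = -3*(-7)*(-605) = 21*(-605) = -12705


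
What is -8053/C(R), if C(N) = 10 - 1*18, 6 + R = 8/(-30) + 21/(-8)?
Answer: 8053/8 ≈ 1006.6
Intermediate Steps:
R = -1067/120 (R = -6 + (8/(-30) + 21/(-8)) = -6 + (8*(-1/30) + 21*(-⅛)) = -6 + (-4/15 - 21/8) = -6 - 347/120 = -1067/120 ≈ -8.8917)
C(N) = -8 (C(N) = 10 - 18 = -8)
-8053/C(R) = -8053/(-8) = -8053*(-⅛) = 8053/8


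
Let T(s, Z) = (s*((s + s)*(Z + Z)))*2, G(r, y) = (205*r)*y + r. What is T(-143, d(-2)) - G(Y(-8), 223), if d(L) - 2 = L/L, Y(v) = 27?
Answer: -743556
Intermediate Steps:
d(L) = 3 (d(L) = 2 + L/L = 2 + 1 = 3)
G(r, y) = r + 205*r*y (G(r, y) = 205*r*y + r = r + 205*r*y)
T(s, Z) = 8*Z*s² (T(s, Z) = (s*((2*s)*(2*Z)))*2 = (s*(4*Z*s))*2 = (4*Z*s²)*2 = 8*Z*s²)
T(-143, d(-2)) - G(Y(-8), 223) = 8*3*(-143)² - 27*(1 + 205*223) = 8*3*20449 - 27*(1 + 45715) = 490776 - 27*45716 = 490776 - 1*1234332 = 490776 - 1234332 = -743556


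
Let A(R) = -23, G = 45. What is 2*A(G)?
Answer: -46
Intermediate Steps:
2*A(G) = 2*(-23) = -46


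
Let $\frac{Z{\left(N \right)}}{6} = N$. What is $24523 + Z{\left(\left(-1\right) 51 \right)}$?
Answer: $24217$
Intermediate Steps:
$Z{\left(N \right)} = 6 N$
$24523 + Z{\left(\left(-1\right) 51 \right)} = 24523 + 6 \left(\left(-1\right) 51\right) = 24523 + 6 \left(-51\right) = 24523 - 306 = 24217$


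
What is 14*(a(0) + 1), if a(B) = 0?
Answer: 14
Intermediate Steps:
14*(a(0) + 1) = 14*(0 + 1) = 14*1 = 14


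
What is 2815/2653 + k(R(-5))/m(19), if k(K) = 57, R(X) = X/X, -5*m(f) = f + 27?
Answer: -626615/122038 ≈ -5.1346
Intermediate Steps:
m(f) = -27/5 - f/5 (m(f) = -(f + 27)/5 = -(27 + f)/5 = -27/5 - f/5)
R(X) = 1
2815/2653 + k(R(-5))/m(19) = 2815/2653 + 57/(-27/5 - ⅕*19) = 2815*(1/2653) + 57/(-27/5 - 19/5) = 2815/2653 + 57/(-46/5) = 2815/2653 + 57*(-5/46) = 2815/2653 - 285/46 = -626615/122038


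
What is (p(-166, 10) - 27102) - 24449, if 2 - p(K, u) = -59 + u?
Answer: -51500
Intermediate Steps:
p(K, u) = 61 - u (p(K, u) = 2 - (-59 + u) = 2 + (59 - u) = 61 - u)
(p(-166, 10) - 27102) - 24449 = ((61 - 1*10) - 27102) - 24449 = ((61 - 10) - 27102) - 24449 = (51 - 27102) - 24449 = -27051 - 24449 = -51500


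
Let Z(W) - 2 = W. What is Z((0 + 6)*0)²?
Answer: 4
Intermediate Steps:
Z(W) = 2 + W
Z((0 + 6)*0)² = (2 + (0 + 6)*0)² = (2 + 6*0)² = (2 + 0)² = 2² = 4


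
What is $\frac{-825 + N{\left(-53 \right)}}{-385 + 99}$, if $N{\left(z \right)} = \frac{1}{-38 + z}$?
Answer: $\frac{37538}{13013} \approx 2.8847$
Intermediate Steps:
$\frac{-825 + N{\left(-53 \right)}}{-385 + 99} = \frac{-825 + \frac{1}{-38 - 53}}{-385 + 99} = \frac{-825 + \frac{1}{-91}}{-286} = \left(-825 - \frac{1}{91}\right) \left(- \frac{1}{286}\right) = \left(- \frac{75076}{91}\right) \left(- \frac{1}{286}\right) = \frac{37538}{13013}$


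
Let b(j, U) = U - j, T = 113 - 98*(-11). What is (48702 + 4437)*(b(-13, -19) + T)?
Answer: 62969715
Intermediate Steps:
T = 1191 (T = 113 + 1078 = 1191)
(48702 + 4437)*(b(-13, -19) + T) = (48702 + 4437)*((-19 - 1*(-13)) + 1191) = 53139*((-19 + 13) + 1191) = 53139*(-6 + 1191) = 53139*1185 = 62969715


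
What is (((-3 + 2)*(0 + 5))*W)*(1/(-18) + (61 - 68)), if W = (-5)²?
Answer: 15875/18 ≈ 881.94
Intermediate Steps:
W = 25
(((-3 + 2)*(0 + 5))*W)*(1/(-18) + (61 - 68)) = (((-3 + 2)*(0 + 5))*25)*(1/(-18) + (61 - 68)) = (-1*5*25)*(-1/18 - 7) = -5*25*(-127/18) = -125*(-127/18) = 15875/18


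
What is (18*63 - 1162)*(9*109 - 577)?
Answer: -11312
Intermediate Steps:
(18*63 - 1162)*(9*109 - 577) = (1134 - 1162)*(981 - 577) = -28*404 = -11312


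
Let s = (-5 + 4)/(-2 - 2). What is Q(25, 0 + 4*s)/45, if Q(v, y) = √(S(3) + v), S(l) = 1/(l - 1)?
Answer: √102/90 ≈ 0.11222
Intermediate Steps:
s = ¼ (s = -1/(-4) = -1*(-¼) = ¼ ≈ 0.25000)
S(l) = 1/(-1 + l)
Q(v, y) = √(½ + v) (Q(v, y) = √(1/(-1 + 3) + v) = √(1/2 + v) = √(½ + v))
Q(25, 0 + 4*s)/45 = (√(2 + 4*25)/2)/45 = (√(2 + 100)/2)*(1/45) = (√102/2)*(1/45) = √102/90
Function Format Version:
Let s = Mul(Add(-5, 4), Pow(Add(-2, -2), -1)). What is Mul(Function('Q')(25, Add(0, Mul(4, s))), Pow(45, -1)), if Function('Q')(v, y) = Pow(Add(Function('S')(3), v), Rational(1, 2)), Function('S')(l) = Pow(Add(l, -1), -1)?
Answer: Mul(Rational(1, 90), Pow(102, Rational(1, 2))) ≈ 0.11222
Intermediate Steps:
s = Rational(1, 4) (s = Mul(-1, Pow(-4, -1)) = Mul(-1, Rational(-1, 4)) = Rational(1, 4) ≈ 0.25000)
Function('S')(l) = Pow(Add(-1, l), -1)
Function('Q')(v, y) = Pow(Add(Rational(1, 2), v), Rational(1, 2)) (Function('Q')(v, y) = Pow(Add(Pow(Add(-1, 3), -1), v), Rational(1, 2)) = Pow(Add(Pow(2, -1), v), Rational(1, 2)) = Pow(Add(Rational(1, 2), v), Rational(1, 2)))
Mul(Function('Q')(25, Add(0, Mul(4, s))), Pow(45, -1)) = Mul(Mul(Rational(1, 2), Pow(Add(2, Mul(4, 25)), Rational(1, 2))), Pow(45, -1)) = Mul(Mul(Rational(1, 2), Pow(Add(2, 100), Rational(1, 2))), Rational(1, 45)) = Mul(Mul(Rational(1, 2), Pow(102, Rational(1, 2))), Rational(1, 45)) = Mul(Rational(1, 90), Pow(102, Rational(1, 2)))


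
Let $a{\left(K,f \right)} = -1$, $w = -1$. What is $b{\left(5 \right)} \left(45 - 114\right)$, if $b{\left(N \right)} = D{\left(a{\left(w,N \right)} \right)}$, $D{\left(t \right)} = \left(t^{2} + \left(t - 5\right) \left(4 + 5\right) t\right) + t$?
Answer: $-3726$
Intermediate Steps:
$D{\left(t \right)} = t + t^{2} + t \left(-45 + 9 t\right)$ ($D{\left(t \right)} = \left(t^{2} + \left(-5 + t\right) 9 t\right) + t = \left(t^{2} + \left(-45 + 9 t\right) t\right) + t = \left(t^{2} + t \left(-45 + 9 t\right)\right) + t = t + t^{2} + t \left(-45 + 9 t\right)$)
$b{\left(N \right)} = 54$ ($b{\left(N \right)} = 2 \left(-1\right) \left(-22 + 5 \left(-1\right)\right) = 2 \left(-1\right) \left(-22 - 5\right) = 2 \left(-1\right) \left(-27\right) = 54$)
$b{\left(5 \right)} \left(45 - 114\right) = 54 \left(45 - 114\right) = 54 \left(-69\right) = -3726$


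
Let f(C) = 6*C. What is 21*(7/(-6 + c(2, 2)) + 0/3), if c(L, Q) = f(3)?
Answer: 49/4 ≈ 12.250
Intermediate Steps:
c(L, Q) = 18 (c(L, Q) = 6*3 = 18)
21*(7/(-6 + c(2, 2)) + 0/3) = 21*(7/(-6 + 18) + 0/3) = 21*(7/12 + 0*(1/3)) = 21*(7*(1/12) + 0) = 21*(7/12 + 0) = 21*(7/12) = 49/4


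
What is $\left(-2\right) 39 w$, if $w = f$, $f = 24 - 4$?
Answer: $-1560$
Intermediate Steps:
$f = 20$
$w = 20$
$\left(-2\right) 39 w = \left(-2\right) 39 \cdot 20 = \left(-78\right) 20 = -1560$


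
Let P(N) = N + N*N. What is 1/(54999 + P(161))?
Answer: 1/81081 ≈ 1.2333e-5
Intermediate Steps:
P(N) = N + N²
1/(54999 + P(161)) = 1/(54999 + 161*(1 + 161)) = 1/(54999 + 161*162) = 1/(54999 + 26082) = 1/81081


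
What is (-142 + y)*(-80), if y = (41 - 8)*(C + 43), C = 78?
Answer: -308080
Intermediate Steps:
y = 3993 (y = (41 - 8)*(78 + 43) = 33*121 = 3993)
(-142 + y)*(-80) = (-142 + 3993)*(-80) = 3851*(-80) = -308080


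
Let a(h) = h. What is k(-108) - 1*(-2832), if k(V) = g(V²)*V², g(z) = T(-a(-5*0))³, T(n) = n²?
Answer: 2832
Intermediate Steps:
g(z) = 0 (g(z) = ((-(-5)*0)²)³ = ((-1*0)²)³ = (0²)³ = 0³ = 0)
k(V) = 0 (k(V) = 0*V² = 0)
k(-108) - 1*(-2832) = 0 - 1*(-2832) = 0 + 2832 = 2832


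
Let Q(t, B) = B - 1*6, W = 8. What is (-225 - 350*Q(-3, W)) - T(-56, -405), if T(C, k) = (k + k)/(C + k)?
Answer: -427235/461 ≈ -926.76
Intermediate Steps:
Q(t, B) = -6 + B (Q(t, B) = B - 6 = -6 + B)
T(C, k) = 2*k/(C + k) (T(C, k) = (2*k)/(C + k) = 2*k/(C + k))
(-225 - 350*Q(-3, W)) - T(-56, -405) = (-225 - 350*(-6 + 8)) - 2*(-405)/(-56 - 405) = (-225 - 350*2) - 2*(-405)/(-461) = (-225 - 700) - 2*(-405)*(-1)/461 = -925 - 1*810/461 = -925 - 810/461 = -427235/461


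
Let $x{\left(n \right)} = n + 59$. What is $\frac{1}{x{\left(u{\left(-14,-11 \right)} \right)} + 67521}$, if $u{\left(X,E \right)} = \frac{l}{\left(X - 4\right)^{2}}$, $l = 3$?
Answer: $\frac{108}{7298641} \approx 1.4797 \cdot 10^{-5}$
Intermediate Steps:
$u{\left(X,E \right)} = \frac{3}{\left(-4 + X\right)^{2}}$ ($u{\left(X,E \right)} = \frac{3}{\left(X - 4\right)^{2}} = \frac{3}{\left(-4 + X\right)^{2}}$)
$x{\left(n \right)} = 59 + n$
$\frac{1}{x{\left(u{\left(-14,-11 \right)} \right)} + 67521} = \frac{1}{\left(59 + \frac{3}{\left(-4 - 14\right)^{2}}\right) + 67521} = \frac{1}{\left(59 + \frac{3}{324}\right) + 67521} = \frac{1}{\left(59 + 3 \cdot \frac{1}{324}\right) + 67521} = \frac{1}{\left(59 + \frac{1}{108}\right) + 67521} = \frac{1}{\frac{6373}{108} + 67521} = \frac{1}{\frac{7298641}{108}} = \frac{108}{7298641}$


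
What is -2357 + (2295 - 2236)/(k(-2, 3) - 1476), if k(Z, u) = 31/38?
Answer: -132128591/56057 ≈ -2357.0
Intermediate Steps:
k(Z, u) = 31/38 (k(Z, u) = 31*(1/38) = 31/38)
-2357 + (2295 - 2236)/(k(-2, 3) - 1476) = -2357 + (2295 - 2236)/(31/38 - 1476) = -2357 + 59/(-56057/38) = -2357 + 59*(-38/56057) = -2357 - 2242/56057 = -132128591/56057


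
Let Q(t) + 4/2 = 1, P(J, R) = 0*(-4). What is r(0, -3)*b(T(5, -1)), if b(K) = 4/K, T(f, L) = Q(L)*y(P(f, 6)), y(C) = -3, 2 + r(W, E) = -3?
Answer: -20/3 ≈ -6.6667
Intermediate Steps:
r(W, E) = -5 (r(W, E) = -2 - 3 = -5)
P(J, R) = 0
Q(t) = -1 (Q(t) = -2 + 1 = -1)
T(f, L) = 3 (T(f, L) = -1*(-3) = 3)
r(0, -3)*b(T(5, -1)) = -20/3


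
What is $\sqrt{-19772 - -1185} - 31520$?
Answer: $-31520 + i \sqrt{18587} \approx -31520.0 + 136.33 i$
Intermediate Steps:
$\sqrt{-19772 - -1185} - 31520 = \sqrt{-19772 + 1185} - 31520 = \sqrt{-18587} - 31520 = i \sqrt{18587} - 31520 = -31520 + i \sqrt{18587}$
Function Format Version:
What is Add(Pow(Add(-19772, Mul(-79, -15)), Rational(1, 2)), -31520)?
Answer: Add(-31520, Mul(I, Pow(18587, Rational(1, 2)))) ≈ Add(-31520., Mul(136.33, I))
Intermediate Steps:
Add(Pow(Add(-19772, Mul(-79, -15)), Rational(1, 2)), -31520) = Add(Pow(Add(-19772, 1185), Rational(1, 2)), -31520) = Add(Pow(-18587, Rational(1, 2)), -31520) = Add(Mul(I, Pow(18587, Rational(1, 2))), -31520) = Add(-31520, Mul(I, Pow(18587, Rational(1, 2))))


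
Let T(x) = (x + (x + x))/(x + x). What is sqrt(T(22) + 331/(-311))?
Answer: sqrt(168562)/622 ≈ 0.66007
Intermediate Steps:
T(x) = 3/2 (T(x) = (x + 2*x)/((2*x)) = (3*x)*(1/(2*x)) = 3/2)
sqrt(T(22) + 331/(-311)) = sqrt(3/2 + 331/(-311)) = sqrt(3/2 + 331*(-1/311)) = sqrt(3/2 - 331/311) = sqrt(271/622) = sqrt(168562)/622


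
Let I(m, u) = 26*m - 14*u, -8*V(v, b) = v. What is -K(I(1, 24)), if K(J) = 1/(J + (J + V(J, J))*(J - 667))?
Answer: -4/1058805 ≈ -3.7778e-6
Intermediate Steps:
V(v, b) = -v/8
I(m, u) = -14*u + 26*m
K(J) = 1/(J + 7*J*(-667 + J)/8) (K(J) = 1/(J + (J - J/8)*(J - 667)) = 1/(J + (7*J/8)*(-667 + J)) = 1/(J + 7*J*(-667 + J)/8))
-K(I(1, 24)) = -8/((-14*24 + 26*1)*(-4661 + 7*(-14*24 + 26*1))) = -8/((-336 + 26)*(-4661 + 7*(-336 + 26))) = -8/((-310)*(-4661 + 7*(-310))) = -8*(-1)/(310*(-4661 - 2170)) = -8*(-1)/(310*(-6831)) = -8*(-1)*(-1)/(310*6831) = -1*4/1058805 = -4/1058805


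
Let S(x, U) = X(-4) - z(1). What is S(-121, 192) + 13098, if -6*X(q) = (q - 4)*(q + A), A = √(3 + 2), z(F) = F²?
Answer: 39275/3 + 4*√5/3 ≈ 13095.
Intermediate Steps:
A = √5 ≈ 2.2361
X(q) = -(-4 + q)*(q + √5)/6 (X(q) = -(q - 4)*(q + √5)/6 = -(-4 + q)*(q + √5)/6)
S(x, U) = -19/3 + 4*√5/3 (S(x, U) = (-⅙*(-4)² + (⅔)*(-4) + 2*√5/3 - ⅙*(-4)*√5) - 1*1² = (-⅙*16 - 8/3 + 2*√5/3 + 2*√5/3) - 1*1 = (-8/3 - 8/3 + 2*√5/3 + 2*√5/3) - 1 = (-16/3 + 4*√5/3) - 1 = -19/3 + 4*√5/3)
S(-121, 192) + 13098 = (-19/3 + 4*√5/3) + 13098 = 39275/3 + 4*√5/3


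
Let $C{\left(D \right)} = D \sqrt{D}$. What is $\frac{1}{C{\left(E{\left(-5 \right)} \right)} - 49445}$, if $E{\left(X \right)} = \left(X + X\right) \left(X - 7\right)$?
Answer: $- \frac{9889}{488616005} - \frac{48 \sqrt{30}}{488616005} \approx -2.0777 \cdot 10^{-5}$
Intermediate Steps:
$E{\left(X \right)} = 2 X \left(-7 + X\right)$
$C{\left(D \right)} = D^{\frac{3}{2}}$
$\frac{1}{C{\left(E{\left(-5 \right)} \right)} - 49445} = \frac{1}{\left(2 \left(-5\right) \left(-7 - 5\right)\right)^{\frac{3}{2}} - 49445} = \frac{1}{\left(2 \left(-5\right) \left(-12\right)\right)^{\frac{3}{2}} - 49445} = \frac{1}{120^{\frac{3}{2}} - 49445} = \frac{1}{240 \sqrt{30} - 49445} = \frac{1}{-49445 + 240 \sqrt{30}}$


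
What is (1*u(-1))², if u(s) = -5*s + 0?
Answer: 25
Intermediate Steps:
u(s) = -5*s
(1*u(-1))² = (1*(-5*(-1)))² = (1*5)² = 5² = 25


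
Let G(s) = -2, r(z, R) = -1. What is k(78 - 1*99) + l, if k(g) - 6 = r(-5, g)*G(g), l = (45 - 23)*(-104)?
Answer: -2280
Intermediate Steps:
l = -2288 (l = 22*(-104) = -2288)
k(g) = 8 (k(g) = 6 - 1*(-2) = 6 + 2 = 8)
k(78 - 1*99) + l = 8 - 2288 = -2280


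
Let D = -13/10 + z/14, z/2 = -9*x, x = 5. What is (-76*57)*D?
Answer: 1171806/35 ≈ 33480.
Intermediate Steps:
z = -90 (z = 2*(-9*5) = 2*(-45) = -90)
D = -541/70 (D = -13/10 - 90/14 = -13*⅒ - 90*1/14 = -13/10 - 45/7 = -541/70 ≈ -7.7286)
(-76*57)*D = -76*57*(-541/70) = -4332*(-541/70) = 1171806/35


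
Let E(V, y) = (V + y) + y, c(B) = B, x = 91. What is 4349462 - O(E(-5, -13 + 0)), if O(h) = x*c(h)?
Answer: 4352283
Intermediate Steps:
E(V, y) = V + 2*y
O(h) = 91*h
4349462 - O(E(-5, -13 + 0)) = 4349462 - 91*(-5 + 2*(-13 + 0)) = 4349462 - 91*(-5 + 2*(-13)) = 4349462 - 91*(-5 - 26) = 4349462 - 91*(-31) = 4349462 - 1*(-2821) = 4349462 + 2821 = 4352283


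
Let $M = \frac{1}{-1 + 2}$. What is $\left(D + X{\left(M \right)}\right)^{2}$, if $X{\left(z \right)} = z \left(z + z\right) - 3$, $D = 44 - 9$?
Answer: $1156$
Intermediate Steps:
$M = 1$ ($M = 1^{-1} = 1$)
$D = 35$ ($D = 44 - 9 = 35$)
$X{\left(z \right)} = -3 + 2 z^{2}$ ($X{\left(z \right)} = z 2 z - 3 = 2 z^{2} - 3 = -3 + 2 z^{2}$)
$\left(D + X{\left(M \right)}\right)^{2} = \left(35 - \left(3 - 2 \cdot 1^{2}\right)\right)^{2} = \left(35 + \left(-3 + 2 \cdot 1\right)\right)^{2} = \left(35 + \left(-3 + 2\right)\right)^{2} = \left(35 - 1\right)^{2} = 34^{2} = 1156$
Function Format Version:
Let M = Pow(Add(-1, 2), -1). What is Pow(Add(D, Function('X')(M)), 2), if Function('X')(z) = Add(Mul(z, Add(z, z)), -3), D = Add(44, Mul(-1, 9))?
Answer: 1156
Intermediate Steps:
M = 1 (M = Pow(1, -1) = 1)
D = 35 (D = Add(44, -9) = 35)
Function('X')(z) = Add(-3, Mul(2, Pow(z, 2))) (Function('X')(z) = Add(Mul(z, Mul(2, z)), -3) = Add(Mul(2, Pow(z, 2)), -3) = Add(-3, Mul(2, Pow(z, 2))))
Pow(Add(D, Function('X')(M)), 2) = Pow(Add(35, Add(-3, Mul(2, Pow(1, 2)))), 2) = Pow(Add(35, Add(-3, Mul(2, 1))), 2) = Pow(Add(35, Add(-3, 2)), 2) = Pow(Add(35, -1), 2) = Pow(34, 2) = 1156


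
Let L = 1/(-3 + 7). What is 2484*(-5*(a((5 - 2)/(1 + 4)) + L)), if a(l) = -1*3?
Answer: 34155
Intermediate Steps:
L = ¼ (L = 1/4 = ¼ ≈ 0.25000)
a(l) = -3
2484*(-5*(a((5 - 2)/(1 + 4)) + L)) = 2484*(-5*(-3 + ¼)) = 2484*(-5*(-11/4)) = 2484*(55/4) = 34155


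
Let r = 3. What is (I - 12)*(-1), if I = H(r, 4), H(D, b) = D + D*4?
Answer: -3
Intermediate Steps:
H(D, b) = 5*D (H(D, b) = D + 4*D = 5*D)
I = 15 (I = 5*3 = 15)
(I - 12)*(-1) = (15 - 12)*(-1) = 3*(-1) = -3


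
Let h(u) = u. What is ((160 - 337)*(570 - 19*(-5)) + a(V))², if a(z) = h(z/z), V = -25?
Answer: 13854231616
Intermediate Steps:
a(z) = 1 (a(z) = z/z = 1)
((160 - 337)*(570 - 19*(-5)) + a(V))² = ((160 - 337)*(570 - 19*(-5)) + 1)² = (-177*(570 + 95) + 1)² = (-177*665 + 1)² = (-117705 + 1)² = (-117704)² = 13854231616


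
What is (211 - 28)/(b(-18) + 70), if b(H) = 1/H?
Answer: 3294/1259 ≈ 2.6164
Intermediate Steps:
(211 - 28)/(b(-18) + 70) = (211 - 28)/(1/(-18) + 70) = 183/(-1/18 + 70) = 183/(1259/18) = 183*(18/1259) = 3294/1259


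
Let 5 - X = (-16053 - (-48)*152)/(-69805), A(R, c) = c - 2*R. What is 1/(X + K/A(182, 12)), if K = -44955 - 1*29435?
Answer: 12285680/2656284143 ≈ 0.0046251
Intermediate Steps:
K = -74390 (K = -44955 - 29435 = -74390)
X = 340268/69805 (X = 5 - (-16053 - (-48)*152)/(-69805) = 5 - (-16053 - 1*(-7296))*(-1)/69805 = 5 - (-16053 + 7296)*(-1)/69805 = 5 - (-8757)*(-1)/69805 = 5 - 1*8757/69805 = 5 - 8757/69805 = 340268/69805 ≈ 4.8745)
1/(X + K/A(182, 12)) = 1/(340268/69805 - 74390/(12 - 2*182)) = 1/(340268/69805 - 74390/(12 - 364)) = 1/(340268/69805 - 74390/(-352)) = 1/(340268/69805 - 74390*(-1/352)) = 1/(340268/69805 + 37195/176) = 1/(2656284143/12285680) = 12285680/2656284143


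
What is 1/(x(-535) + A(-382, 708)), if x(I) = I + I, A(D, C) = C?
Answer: -1/362 ≈ -0.0027624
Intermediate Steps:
x(I) = 2*I
1/(x(-535) + A(-382, 708)) = 1/(2*(-535) + 708) = 1/(-1070 + 708) = 1/(-362) = -1/362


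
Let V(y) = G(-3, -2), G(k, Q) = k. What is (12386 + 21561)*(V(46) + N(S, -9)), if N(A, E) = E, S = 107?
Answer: -407364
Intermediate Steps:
V(y) = -3
(12386 + 21561)*(V(46) + N(S, -9)) = (12386 + 21561)*(-3 - 9) = 33947*(-12) = -407364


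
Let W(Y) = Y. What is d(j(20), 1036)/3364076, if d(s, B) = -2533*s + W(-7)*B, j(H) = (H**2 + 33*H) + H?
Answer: -685723/841019 ≈ -0.81535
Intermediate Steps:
j(H) = H**2 + 34*H
d(s, B) = -2533*s - 7*B
d(j(20), 1036)/3364076 = (-50660*(34 + 20) - 7*1036)/3364076 = (-50660*54 - 7252)*(1/3364076) = (-2533*1080 - 7252)*(1/3364076) = (-2735640 - 7252)*(1/3364076) = -2742892*1/3364076 = -685723/841019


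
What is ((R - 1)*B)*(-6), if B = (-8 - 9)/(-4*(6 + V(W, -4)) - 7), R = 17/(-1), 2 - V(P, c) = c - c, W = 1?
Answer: 612/13 ≈ 47.077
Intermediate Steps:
V(P, c) = 2 (V(P, c) = 2 - (c - c) = 2 - 1*0 = 2 + 0 = 2)
R = -17 (R = 17*(-1) = -17)
B = 17/39 (B = (-8 - 9)/(-4*(6 + 2) - 7) = -17/(-4*8 - 7) = -17/(-32 - 7) = -17/(-39) = -17*(-1/39) = 17/39 ≈ 0.43590)
((R - 1)*B)*(-6) = ((-17 - 1)*(17/39))*(-6) = -18*17/39*(-6) = -102/13*(-6) = 612/13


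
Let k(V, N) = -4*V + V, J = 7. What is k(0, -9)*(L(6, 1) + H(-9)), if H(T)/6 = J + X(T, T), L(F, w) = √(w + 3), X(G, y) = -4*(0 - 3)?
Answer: 0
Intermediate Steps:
X(G, y) = 12 (X(G, y) = -4*(-3) = 12)
L(F, w) = √(3 + w)
k(V, N) = -3*V
H(T) = 114 (H(T) = 6*(7 + 12) = 6*19 = 114)
k(0, -9)*(L(6, 1) + H(-9)) = (-3*0)*(√(3 + 1) + 114) = 0*(√4 + 114) = 0*(2 + 114) = 0*116 = 0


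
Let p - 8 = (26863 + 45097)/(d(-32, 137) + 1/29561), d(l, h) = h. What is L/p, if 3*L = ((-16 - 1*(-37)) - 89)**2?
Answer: 2340817924/809853159 ≈ 2.8904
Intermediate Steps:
p = 1079804212/2024929 (p = 8 + (26863 + 45097)/(137 + 1/29561) = 8 + 71960/(137 + 1/29561) = 8 + 71960/(4049858/29561) = 8 + 71960*(29561/4049858) = 8 + 1063604780/2024929 = 1079804212/2024929 ≈ 533.25)
L = 4624/3 (L = ((-16 - 1*(-37)) - 89)**2/3 = ((-16 + 37) - 89)**2/3 = (21 - 89)**2/3 = (1/3)*(-68)**2 = (1/3)*4624 = 4624/3 ≈ 1541.3)
L/p = 4624/(3*(1079804212/2024929)) = (4624/3)*(2024929/1079804212) = 2340817924/809853159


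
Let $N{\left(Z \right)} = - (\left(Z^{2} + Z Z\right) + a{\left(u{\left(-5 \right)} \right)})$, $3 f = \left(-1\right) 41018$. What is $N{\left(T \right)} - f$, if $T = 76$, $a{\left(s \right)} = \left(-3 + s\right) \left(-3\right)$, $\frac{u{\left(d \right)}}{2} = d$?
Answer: $\frac{6245}{3} \approx 2081.7$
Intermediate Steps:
$u{\left(d \right)} = 2 d$
$a{\left(s \right)} = 9 - 3 s$
$f = - \frac{41018}{3}$ ($f = \frac{\left(-1\right) 41018}{3} = \frac{1}{3} \left(-41018\right) = - \frac{41018}{3} \approx -13673.0$)
$N{\left(Z \right)} = -39 - 2 Z^{2}$ ($N{\left(Z \right)} = - (\left(Z^{2} + Z Z\right) - \left(-9 + 3 \cdot 2 \left(-5\right)\right)) = - (\left(Z^{2} + Z^{2}\right) + \left(9 - -30\right)) = - (2 Z^{2} + \left(9 + 30\right)) = - (2 Z^{2} + 39) = - (39 + 2 Z^{2}) = -39 - 2 Z^{2}$)
$N{\left(T \right)} - f = \left(-39 - 2 \cdot 76^{2}\right) - - \frac{41018}{3} = \left(-39 - 11552\right) + \frac{41018}{3} = -11591 + \frac{41018}{3} = \frac{6245}{3}$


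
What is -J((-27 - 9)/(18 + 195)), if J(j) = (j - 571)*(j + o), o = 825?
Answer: 2374905339/5041 ≈ 4.7112e+5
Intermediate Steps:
J(j) = (-571 + j)*(825 + j) (J(j) = (j - 571)*(j + 825) = (-571 + j)*(825 + j))
-J((-27 - 9)/(18 + 195)) = -(-471075 + ((-27 - 9)/(18 + 195))² + 254*((-27 - 9)/(18 + 195))) = -(-471075 + (-36/213)² + 254*(-36/213)) = -(-471075 + (-36*1/213)² + 254*(-36*1/213)) = -(-471075 + (-12/71)² + 254*(-12/71)) = -(-471075 + 144/5041 - 3048/71) = -1*(-2374905339/5041) = 2374905339/5041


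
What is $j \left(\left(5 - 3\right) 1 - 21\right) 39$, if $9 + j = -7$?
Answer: $11856$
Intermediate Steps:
$j = -16$ ($j = -9 - 7 = -16$)
$j \left(\left(5 - 3\right) 1 - 21\right) 39 = - 16 \left(\left(5 - 3\right) 1 - 21\right) 39 = - 16 \left(2 \cdot 1 - 21\right) 39 = - 16 \left(2 - 21\right) 39 = \left(-16\right) \left(-19\right) 39 = 304 \cdot 39 = 11856$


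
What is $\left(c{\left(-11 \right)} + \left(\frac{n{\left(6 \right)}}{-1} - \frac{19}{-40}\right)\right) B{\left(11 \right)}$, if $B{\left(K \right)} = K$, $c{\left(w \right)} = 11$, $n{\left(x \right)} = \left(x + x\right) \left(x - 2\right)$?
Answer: $- \frac{16071}{40} \approx -401.77$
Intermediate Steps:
$n{\left(x \right)} = 2 x \left(-2 + x\right)$
$\left(c{\left(-11 \right)} + \left(\frac{n{\left(6 \right)}}{-1} - \frac{19}{-40}\right)\right) B{\left(11 \right)} = \left(11 + \left(\frac{2 \cdot 6 \left(-2 + 6\right)}{-1} - \frac{19}{-40}\right)\right) 11 = \left(11 + \left(2 \cdot 6 \cdot 4 \left(-1\right) - - \frac{19}{40}\right)\right) 11 = \left(11 + \left(48 \left(-1\right) + \frac{19}{40}\right)\right) 11 = \left(11 + \left(-48 + \frac{19}{40}\right)\right) 11 = \left(11 - \frac{1901}{40}\right) 11 = \left(- \frac{1461}{40}\right) 11 = - \frac{16071}{40}$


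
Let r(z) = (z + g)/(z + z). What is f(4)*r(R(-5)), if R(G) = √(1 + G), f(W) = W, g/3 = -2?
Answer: 2 + 6*I ≈ 2.0 + 6.0*I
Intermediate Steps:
g = -6 (g = 3*(-2) = -6)
r(z) = (-6 + z)/(2*z) (r(z) = (z - 6)/(z + z) = (-6 + z)/((2*z)) = (-6 + z)*(1/(2*z)) = (-6 + z)/(2*z))
f(4)*r(R(-5)) = 4*((-6 + √(1 - 5))/(2*(√(1 - 5)))) = 4*((-6 + √(-4))/(2*(√(-4)))) = 4*((-6 + 2*I)/(2*((2*I)))) = 4*((-I/2)*(-6 + 2*I)/2) = 4*(-I*(-6 + 2*I)/4) = -I*(-6 + 2*I)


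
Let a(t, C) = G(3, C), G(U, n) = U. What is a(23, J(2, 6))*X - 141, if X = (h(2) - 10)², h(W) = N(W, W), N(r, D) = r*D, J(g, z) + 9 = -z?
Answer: -33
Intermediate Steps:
J(g, z) = -9 - z
N(r, D) = D*r
a(t, C) = 3
h(W) = W² (h(W) = W*W = W²)
X = 36 (X = (2² - 10)² = (4 - 10)² = (-6)² = 36)
a(23, J(2, 6))*X - 141 = 3*36 - 141 = 108 - 141 = -33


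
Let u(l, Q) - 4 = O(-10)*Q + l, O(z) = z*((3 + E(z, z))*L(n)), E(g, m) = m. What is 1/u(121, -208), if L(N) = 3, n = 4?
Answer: -1/43555 ≈ -2.2959e-5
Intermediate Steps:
O(z) = z*(9 + 3*z) (O(z) = z*((3 + z)*3) = z*(9 + 3*z))
u(l, Q) = 4 + l + 210*Q (u(l, Q) = 4 + ((3*(-10)*(3 - 10))*Q + l) = 4 + ((3*(-10)*(-7))*Q + l) = 4 + (210*Q + l) = 4 + (l + 210*Q) = 4 + l + 210*Q)
1/u(121, -208) = 1/(4 + 121 + 210*(-208)) = 1/(4 + 121 - 43680) = 1/(-43555) = -1/43555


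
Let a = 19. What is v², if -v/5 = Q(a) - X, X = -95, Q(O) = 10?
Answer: 275625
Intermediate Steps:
v = -525 (v = -5*(10 - 1*(-95)) = -5*(10 + 95) = -5*105 = -525)
v² = (-525)² = 275625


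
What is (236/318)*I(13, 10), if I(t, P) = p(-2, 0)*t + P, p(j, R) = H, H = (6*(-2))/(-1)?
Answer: 19588/159 ≈ 123.19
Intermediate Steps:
H = 12 (H = -12*(-1) = 12)
p(j, R) = 12
I(t, P) = P + 12*t (I(t, P) = 12*t + P = P + 12*t)
(236/318)*I(13, 10) = (236/318)*(10 + 12*13) = (236*(1/318))*(10 + 156) = (118/159)*166 = 19588/159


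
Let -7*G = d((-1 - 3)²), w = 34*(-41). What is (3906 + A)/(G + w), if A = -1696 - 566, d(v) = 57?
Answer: -11508/9815 ≈ -1.1725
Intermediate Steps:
A = -2262
w = -1394
G = -57/7 (G = -⅐*57 = -57/7 ≈ -8.1429)
(3906 + A)/(G + w) = (3906 - 2262)/(-57/7 - 1394) = 1644/(-9815/7) = 1644*(-7/9815) = -11508/9815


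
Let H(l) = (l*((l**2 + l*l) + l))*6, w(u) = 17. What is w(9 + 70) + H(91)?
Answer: 9092555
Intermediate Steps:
H(l) = 6*l*(l + 2*l**2) (H(l) = (l*((l**2 + l**2) + l))*6 = (l*(2*l**2 + l))*6 = (l*(l + 2*l**2))*6 = 6*l*(l + 2*l**2))
w(9 + 70) + H(91) = 17 + 91**2*(6 + 12*91) = 17 + 8281*(6 + 1092) = 17 + 8281*1098 = 17 + 9092538 = 9092555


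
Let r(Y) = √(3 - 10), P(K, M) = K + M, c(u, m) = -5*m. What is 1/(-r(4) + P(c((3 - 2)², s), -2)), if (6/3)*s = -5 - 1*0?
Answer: 6/67 + 4*I*√7/469 ≈ 0.089552 + 0.022565*I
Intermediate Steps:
s = -5/2 (s = (-5 - 1*0)/2 = (-5 + 0)/2 = (½)*(-5) = -5/2 ≈ -2.5000)
r(Y) = I*√7 (r(Y) = √(-7) = I*√7)
1/(-r(4) + P(c((3 - 2)², s), -2)) = 1/(-I*√7 + (-5*(-5/2) - 2)) = 1/(-I*√7 + (25/2 - 2)) = 1/(-I*√7 + 21/2) = 1/(21/2 - I*√7)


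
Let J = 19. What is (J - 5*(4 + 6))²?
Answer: 961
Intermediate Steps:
(J - 5*(4 + 6))² = (19 - 5*(4 + 6))² = (19 - 5*10)² = (19 - 50)² = (-31)² = 961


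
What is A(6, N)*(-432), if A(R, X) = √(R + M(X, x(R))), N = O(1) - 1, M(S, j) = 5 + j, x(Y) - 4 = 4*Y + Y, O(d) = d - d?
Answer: -1296*√5 ≈ -2897.9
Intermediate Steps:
O(d) = 0
x(Y) = 4 + 5*Y (x(Y) = 4 + (4*Y + Y) = 4 + 5*Y)
N = -1 (N = 0 - 1 = -1)
A(R, X) = √(9 + 6*R) (A(R, X) = √(R + (5 + (4 + 5*R))) = √(R + (9 + 5*R)) = √(9 + 6*R))
A(6, N)*(-432) = √(9 + 6*6)*(-432) = √(9 + 36)*(-432) = √45*(-432) = (3*√5)*(-432) = -1296*√5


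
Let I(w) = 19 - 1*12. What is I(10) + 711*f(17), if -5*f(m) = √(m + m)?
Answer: 7 - 711*√34/5 ≈ -822.16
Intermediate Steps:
I(w) = 7 (I(w) = 19 - 12 = 7)
f(m) = -√2*√m/5 (f(m) = -√(m + m)/5 = -√2*√m/5)
I(10) + 711*f(17) = 7 + 711*(-√2*√17/5) = 7 + 711*(-√34/5) = 7 - 711*√34/5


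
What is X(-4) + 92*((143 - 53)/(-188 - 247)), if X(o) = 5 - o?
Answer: -291/29 ≈ -10.034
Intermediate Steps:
X(-4) + 92*((143 - 53)/(-188 - 247)) = (5 - 1*(-4)) + 92*((143 - 53)/(-188 - 247)) = (5 + 4) + 92*(90/(-435)) = 9 + 92*(90*(-1/435)) = 9 + 92*(-6/29) = 9 - 552/29 = -291/29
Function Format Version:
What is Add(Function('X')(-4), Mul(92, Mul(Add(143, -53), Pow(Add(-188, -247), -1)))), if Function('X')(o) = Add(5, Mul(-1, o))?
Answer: Rational(-291, 29) ≈ -10.034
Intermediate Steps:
Add(Function('X')(-4), Mul(92, Mul(Add(143, -53), Pow(Add(-188, -247), -1)))) = Add(Add(5, Mul(-1, -4)), Mul(92, Mul(Add(143, -53), Pow(Add(-188, -247), -1)))) = Add(Add(5, 4), Mul(92, Mul(90, Pow(-435, -1)))) = Add(9, Mul(92, Mul(90, Rational(-1, 435)))) = Add(9, Mul(92, Rational(-6, 29))) = Add(9, Rational(-552, 29)) = Rational(-291, 29)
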